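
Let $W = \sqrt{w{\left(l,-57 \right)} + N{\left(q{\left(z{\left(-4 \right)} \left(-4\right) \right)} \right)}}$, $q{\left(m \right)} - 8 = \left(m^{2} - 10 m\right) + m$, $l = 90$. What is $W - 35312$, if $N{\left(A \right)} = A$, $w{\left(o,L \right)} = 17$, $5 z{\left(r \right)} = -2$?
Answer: $-35312 + \frac{\sqrt{329}}{5} \approx -35308.0$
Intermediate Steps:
$z{\left(r \right)} = - \frac{2}{5}$ ($z{\left(r \right)} = \frac{1}{5} \left(-2\right) = - \frac{2}{5}$)
$q{\left(m \right)} = 8 + m^{2} - 9 m$ ($q{\left(m \right)} = 8 + \left(\left(m^{2} - 10 m\right) + m\right) = 8 + \left(m^{2} - 9 m\right) = 8 + m^{2} - 9 m$)
$W = \frac{\sqrt{329}}{5}$ ($W = \sqrt{17 + \left(8 + \left(\left(- \frac{2}{5}\right) \left(-4\right)\right)^{2} - 9 \left(\left(- \frac{2}{5}\right) \left(-4\right)\right)\right)} = \sqrt{17 + \left(8 + \left(\frac{8}{5}\right)^{2} - \frac{72}{5}\right)} = \sqrt{17 + \left(8 + \frac{64}{25} - \frac{72}{5}\right)} = \sqrt{17 - \frac{96}{25}} = \sqrt{\frac{329}{25}} = \frac{\sqrt{329}}{5} \approx 3.6277$)
$W - 35312 = \frac{\sqrt{329}}{5} - 35312 = -35312 + \frac{\sqrt{329}}{5}$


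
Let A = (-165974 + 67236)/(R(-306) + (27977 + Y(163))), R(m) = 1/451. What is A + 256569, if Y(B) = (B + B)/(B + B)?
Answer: 3237363380113/12618079 ≈ 2.5657e+5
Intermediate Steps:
Y(B) = 1 (Y(B) = (2*B)/((2*B)) = (2*B)*(1/(2*B)) = 1)
R(m) = 1/451
A = -44530838/12618079 (A = (-165974 + 67236)/(1/451 + (27977 + 1)) = -98738/(1/451 + 27978) = -98738/12618079/451 = -98738*451/12618079 = -44530838/12618079 ≈ -3.5291)
A + 256569 = -44530838/12618079 + 256569 = 3237363380113/12618079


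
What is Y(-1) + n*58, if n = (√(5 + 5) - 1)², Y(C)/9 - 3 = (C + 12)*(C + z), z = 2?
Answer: 764 - 116*√10 ≈ 397.18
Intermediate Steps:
Y(C) = 27 + 9*(2 + C)*(12 + C) (Y(C) = 27 + 9*((C + 12)*(C + 2)) = 27 + 9*((12 + C)*(2 + C)) = 27 + 9*((2 + C)*(12 + C)) = 27 + 9*(2 + C)*(12 + C))
n = (-1 + √10)² (n = (√10 - 1)² = (-1 + √10)² ≈ 4.6754)
Y(-1) + n*58 = (243 + 9*(-1)² + 126*(-1)) + (1 - √10)²*58 = (243 + 9*1 - 126) + 58*(1 - √10)² = (243 + 9 - 126) + 58*(1 - √10)² = 126 + 58*(1 - √10)²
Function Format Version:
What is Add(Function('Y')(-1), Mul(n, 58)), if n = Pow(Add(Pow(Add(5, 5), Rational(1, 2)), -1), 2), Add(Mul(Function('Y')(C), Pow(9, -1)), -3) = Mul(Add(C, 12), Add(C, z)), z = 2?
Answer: Add(764, Mul(-116, Pow(10, Rational(1, 2)))) ≈ 397.18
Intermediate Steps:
Function('Y')(C) = Add(27, Mul(9, Add(2, C), Add(12, C))) (Function('Y')(C) = Add(27, Mul(9, Mul(Add(C, 12), Add(C, 2)))) = Add(27, Mul(9, Mul(Add(12, C), Add(2, C)))) = Add(27, Mul(9, Mul(Add(2, C), Add(12, C)))) = Add(27, Mul(9, Add(2, C), Add(12, C))))
n = Pow(Add(-1, Pow(10, Rational(1, 2))), 2) (n = Pow(Add(Pow(10, Rational(1, 2)), -1), 2) = Pow(Add(-1, Pow(10, Rational(1, 2))), 2) ≈ 4.6754)
Add(Function('Y')(-1), Mul(n, 58)) = Add(Add(243, Mul(9, Pow(-1, 2)), Mul(126, -1)), Mul(Pow(Add(1, Mul(-1, Pow(10, Rational(1, 2)))), 2), 58)) = Add(Add(243, Mul(9, 1), -126), Mul(58, Pow(Add(1, Mul(-1, Pow(10, Rational(1, 2)))), 2))) = Add(Add(243, 9, -126), Mul(58, Pow(Add(1, Mul(-1, Pow(10, Rational(1, 2)))), 2))) = Add(126, Mul(58, Pow(Add(1, Mul(-1, Pow(10, Rational(1, 2)))), 2)))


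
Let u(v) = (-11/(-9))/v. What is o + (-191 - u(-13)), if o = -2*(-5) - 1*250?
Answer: -50416/117 ≈ -430.91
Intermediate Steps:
o = -240 (o = 10 - 250 = -240)
u(v) = 11/(9*v) (u(v) = (-11*(-1/9))/v = 11/(9*v))
o + (-191 - u(-13)) = -240 + (-191 - 11/(9*(-13))) = -240 + (-191 - 11*(-1)/(9*13)) = -240 + (-191 - 1*(-11/117)) = -240 + (-191 + 11/117) = -240 - 22336/117 = -50416/117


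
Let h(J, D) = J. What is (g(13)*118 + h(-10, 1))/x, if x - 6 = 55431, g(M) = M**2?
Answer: 6644/18479 ≈ 0.35954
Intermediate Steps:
x = 55437 (x = 6 + 55431 = 55437)
(g(13)*118 + h(-10, 1))/x = (13**2*118 - 10)/55437 = (169*118 - 10)*(1/55437) = (19942 - 10)*(1/55437) = 19932*(1/55437) = 6644/18479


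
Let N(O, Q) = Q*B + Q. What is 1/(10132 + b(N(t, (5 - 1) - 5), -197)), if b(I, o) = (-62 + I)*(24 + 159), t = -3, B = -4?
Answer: -1/665 ≈ -0.0015038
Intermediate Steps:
N(O, Q) = -3*Q (N(O, Q) = Q*(-4) + Q = -4*Q + Q = -3*Q)
b(I, o) = -11346 + 183*I (b(I, o) = (-62 + I)*183 = -11346 + 183*I)
1/(10132 + b(N(t, (5 - 1) - 5), -197)) = 1/(10132 + (-11346 + 183*(-3*((5 - 1) - 5)))) = 1/(10132 + (-11346 + 183*(-3*(4 - 5)))) = 1/(10132 + (-11346 + 183*(-3*(-1)))) = 1/(10132 + (-11346 + 183*3)) = 1/(10132 + (-11346 + 549)) = 1/(10132 - 10797) = 1/(-665) = -1/665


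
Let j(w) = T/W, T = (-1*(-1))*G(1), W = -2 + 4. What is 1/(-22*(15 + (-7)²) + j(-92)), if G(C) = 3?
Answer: -2/2813 ≈ -0.00071098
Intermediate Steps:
W = 2
T = 3 (T = -1*(-1)*3 = 1*3 = 3)
j(w) = 3/2
1/(-22*(15 + (-7)²) + j(-92)) = 1/(-22*(15 + (-7)²) + 3/2) = 1/(-22*(15 + 49) + 3/2) = 1/(-22*64 + 3/2) = 1/(-1408 + 3/2) = 1/(-2813/2) = -2/2813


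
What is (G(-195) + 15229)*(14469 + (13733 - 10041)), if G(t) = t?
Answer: 273032474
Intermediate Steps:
(G(-195) + 15229)*(14469 + (13733 - 10041)) = (-195 + 15229)*(14469 + (13733 - 10041)) = 15034*(14469 + 3692) = 15034*18161 = 273032474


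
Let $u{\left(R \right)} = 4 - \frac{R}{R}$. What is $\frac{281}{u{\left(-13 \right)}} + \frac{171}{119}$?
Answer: $\frac{33952}{357} \approx 95.104$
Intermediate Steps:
$u{\left(R \right)} = 3$ ($u{\left(R \right)} = 4 - 1 = 3$)
$\frac{281}{u{\left(-13 \right)}} + \frac{171}{119} = \frac{281}{3} + \frac{171}{119} = \frac{33952}{357}$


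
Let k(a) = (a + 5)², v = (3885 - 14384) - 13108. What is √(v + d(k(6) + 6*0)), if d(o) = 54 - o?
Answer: I*√23674 ≈ 153.86*I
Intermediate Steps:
v = -23607 (v = -10499 - 13108 = -23607)
k(a) = (5 + a)²
√(v + d(k(6) + 6*0)) = √(-23607 + (54 - ((5 + 6)² + 6*0))) = √(-23607 + (54 - (11² + 0))) = √(-23607 + (54 - (121 + 0))) = √(-23607 + (54 - 1*121)) = √(-23607 + (54 - 121)) = √(-23607 - 67) = √(-23674) = I*√23674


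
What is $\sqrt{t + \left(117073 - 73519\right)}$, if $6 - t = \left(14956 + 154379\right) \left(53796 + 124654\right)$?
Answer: $3 i \sqrt{3357531910} \approx 1.7383 \cdot 10^{5} i$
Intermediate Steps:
$t = -30217830744$ ($t = 6 - \left(14956 + 154379\right) \left(53796 + 124654\right) = 6 - 169335 \cdot 178450 = 6 - 30217830750 = -30217830744$)
$\sqrt{t + \left(117073 - 73519\right)} = \sqrt{-30217830744 + \left(117073 - 73519\right)} = \sqrt{-30217830744 + 43554} = \sqrt{-30217787190} = 3 i \sqrt{3357531910}$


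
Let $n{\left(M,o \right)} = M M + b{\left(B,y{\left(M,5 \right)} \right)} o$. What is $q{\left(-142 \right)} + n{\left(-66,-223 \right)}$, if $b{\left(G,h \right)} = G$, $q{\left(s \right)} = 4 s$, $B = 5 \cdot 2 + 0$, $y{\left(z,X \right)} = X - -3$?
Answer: $1558$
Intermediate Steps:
$y{\left(z,X \right)} = 3 + X$ ($y{\left(z,X \right)} = X + 3 = 3 + X$)
$B = 10$ ($B = 10 + 0 = 10$)
$n{\left(M,o \right)} = M^{2} + 10 o$ ($n{\left(M,o \right)} = M M + 10 o = M^{2} + 10 o$)
$q{\left(-142 \right)} + n{\left(-66,-223 \right)} = 4 \left(-142\right) + \left(\left(-66\right)^{2} + 10 \left(-223\right)\right) = -568 + \left(4356 - 2230\right) = -568 + 2126 = 1558$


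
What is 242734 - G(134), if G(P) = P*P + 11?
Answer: 224767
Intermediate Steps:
G(P) = 11 + P² (G(P) = P² + 11 = 11 + P²)
242734 - G(134) = 242734 - (11 + 134²) = 242734 - (11 + 17956) = 242734 - 1*17967 = 242734 - 17967 = 224767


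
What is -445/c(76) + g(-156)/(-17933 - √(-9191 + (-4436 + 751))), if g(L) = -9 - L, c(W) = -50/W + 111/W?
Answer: (-67640*√3219 + 606503027*I)/(61*(-17933*I + 2*√3219)) ≈ -554.43 + 5.1866e-5*I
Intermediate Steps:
c(W) = 61/W
-445/c(76) + g(-156)/(-17933 - √(-9191 + (-4436 + 751))) = -445/(61/76) + (-9 - 1*(-156))/(-17933 - √(-9191 + (-4436 + 751))) = -445/(61*(1/76)) + (-9 + 156)/(-17933 - √(-9191 - 3685)) = -445/61/76 + 147/(-17933 - √(-12876)) = -445*76/61 + 147/(-17933 - 2*I*√3219) = -33820/61 + 147/(-17933 - 2*I*√3219)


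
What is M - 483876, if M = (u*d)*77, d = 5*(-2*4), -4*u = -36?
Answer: -511596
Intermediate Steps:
u = 9 (u = -1/4*(-36) = 9)
d = -40 (d = 5*(-8) = -40)
M = -27720 (M = (9*(-40))*77 = -360*77 = -27720)
M - 483876 = -27720 - 483876 = -511596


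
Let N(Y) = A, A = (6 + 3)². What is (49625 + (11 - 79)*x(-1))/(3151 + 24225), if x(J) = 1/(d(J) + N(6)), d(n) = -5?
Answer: 471429/260072 ≈ 1.8127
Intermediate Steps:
A = 81 (A = 9² = 81)
N(Y) = 81
x(J) = 1/76 (x(J) = 1/(-5 + 81) = 1/76)
(49625 + (11 - 79)*x(-1))/(3151 + 24225) = (49625 + (11 - 79)*(1/76))/(3151 + 24225) = (49625 - 68*1/76)/27376 = (49625 - 17/19)*(1/27376) = (942858/19)*(1/27376) = 471429/260072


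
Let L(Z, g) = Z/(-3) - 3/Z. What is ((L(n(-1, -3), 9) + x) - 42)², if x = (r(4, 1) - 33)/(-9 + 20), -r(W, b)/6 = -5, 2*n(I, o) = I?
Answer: 5678689/4356 ≈ 1303.6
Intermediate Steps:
n(I, o) = I/2
r(W, b) = 30 (r(W, b) = -6*(-5) = 30)
L(Z, g) = -3/Z - Z/3 (L(Z, g) = Z*(-⅓) - 3/Z = -Z/3 - 3/Z = -3/Z - Z/3)
x = -3/11 (x = (30 - 33)/(-9 + 20) = -3/11 ≈ -0.27273)
((L(n(-1, -3), 9) + x) - 42)² = (((-3/((½)*(-1)) - (-1)/6) - 3/11) - 42)² = (((-3/(-½) - ⅓*(-½)) - 3/11) - 42)² = (((-3*(-2) + ⅙) - 3/11) - 42)² = (((6 + ⅙) - 3/11) - 42)² = ((37/6 - 3/11) - 42)² = (389/66 - 42)² = (-2383/66)² = 5678689/4356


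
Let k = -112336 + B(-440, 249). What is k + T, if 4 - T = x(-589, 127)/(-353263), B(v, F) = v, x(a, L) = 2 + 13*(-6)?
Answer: -39838175112/353263 ≈ -1.1277e+5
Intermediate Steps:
x(a, L) = -76 (x(a, L) = 2 - 78 = -76)
T = 1412976/353263 (T = 4 - (-76)/(-353263) = 4 - (-76)*(-1)/353263 = 4 - 1*76/353263 = 4 - 76/353263 = 1412976/353263 ≈ 3.9998)
k = -112776 (k = -112336 - 440 = -112776)
k + T = -112776 + 1412976/353263 = -39838175112/353263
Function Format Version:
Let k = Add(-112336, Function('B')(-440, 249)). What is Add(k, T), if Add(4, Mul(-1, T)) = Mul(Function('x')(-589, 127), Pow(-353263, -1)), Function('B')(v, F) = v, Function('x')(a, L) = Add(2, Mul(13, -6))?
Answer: Rational(-39838175112, 353263) ≈ -1.1277e+5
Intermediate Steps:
Function('x')(a, L) = -76 (Function('x')(a, L) = Add(2, -78) = -76)
T = Rational(1412976, 353263) (T = Add(4, Mul(-1, Mul(-76, Pow(-353263, -1)))) = Add(4, Mul(-1, Mul(-76, Rational(-1, 353263)))) = Add(4, Mul(-1, Rational(76, 353263))) = Add(4, Rational(-76, 353263)) = Rational(1412976, 353263) ≈ 3.9998)
k = -112776 (k = Add(-112336, -440) = -112776)
Add(k, T) = Add(-112776, Rational(1412976, 353263)) = Rational(-39838175112, 353263)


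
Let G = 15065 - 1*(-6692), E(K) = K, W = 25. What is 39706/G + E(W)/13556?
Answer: 538798461/294937892 ≈ 1.8268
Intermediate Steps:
G = 21757 (G = 15065 + 6692 = 21757)
39706/G + E(W)/13556 = 39706/21757 + 25/13556 = 538798461/294937892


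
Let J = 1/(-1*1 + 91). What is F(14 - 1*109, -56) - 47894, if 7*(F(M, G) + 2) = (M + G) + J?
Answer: -30188069/630 ≈ -47918.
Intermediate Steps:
J = 1/90 (J = 1/(-1 + 91) = 1/90 ≈ 0.011111)
F(M, G) = -1259/630 + G/7 + M/7 (F(M, G) = -2 + ((M + G) + 1/90)/7 = -2 + ((G + M) + 1/90)/7 = -2 + (1/90 + G + M)/7 = -2 + (1/630 + G/7 + M/7) = -1259/630 + G/7 + M/7)
F(14 - 1*109, -56) - 47894 = (-1259/630 + (1/7)*(-56) + (14 - 1*109)/7) - 47894 = (-1259/630 - 8 + (14 - 109)/7) - 47894 = (-1259/630 - 8 + (1/7)*(-95)) - 47894 = (-1259/630 - 8 - 95/7) - 47894 = -14849/630 - 47894 = -30188069/630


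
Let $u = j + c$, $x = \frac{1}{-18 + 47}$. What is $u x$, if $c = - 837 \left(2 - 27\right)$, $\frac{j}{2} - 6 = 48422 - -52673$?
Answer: $\frac{223127}{29} \approx 7694.0$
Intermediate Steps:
$x = \frac{1}{29} \approx 0.034483$
$j = 202202$ ($j = 12 + 2 \left(48422 - -52673\right) = 12 + 2 \left(48422 + 52673\right) = 12 + 2 \cdot 101095 = 12 + 202190 = 202202$)
$c = 20925$ ($c = - 837 \left(2 - 27\right) = \left(-837\right) \left(-25\right) = 20925$)
$u = 223127$ ($u = 202202 + 20925 = 223127$)
$u x = 223127 \cdot \frac{1}{29} = \frac{223127}{29}$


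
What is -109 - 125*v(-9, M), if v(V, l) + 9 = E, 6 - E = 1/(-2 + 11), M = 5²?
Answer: 2519/9 ≈ 279.89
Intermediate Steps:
M = 25
E = 53/9 (E = 6 - 1/(-2 + 11) = 6 - 1/9 = 6 - 1*⅑ = 6 - ⅑ = 53/9 ≈ 5.8889)
v(V, l) = -28/9 (v(V, l) = -9 + 53/9 = -28/9)
-109 - 125*v(-9, M) = -109 - 125*(-28/9) = -109 + 3500/9 = 2519/9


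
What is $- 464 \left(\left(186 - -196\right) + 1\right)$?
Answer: $-177712$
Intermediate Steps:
$- 464 \left(\left(186 - -196\right) + 1\right) = - 464 \left(\left(186 + 196\right) + 1\right) = - 464 \left(382 + 1\right) = \left(-464\right) 383 = -177712$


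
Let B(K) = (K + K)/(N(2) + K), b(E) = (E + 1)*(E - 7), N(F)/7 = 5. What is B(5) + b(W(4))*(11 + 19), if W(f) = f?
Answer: -1799/4 ≈ -449.75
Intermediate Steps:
N(F) = 35 (N(F) = 7*5 = 35)
b(E) = (1 + E)*(-7 + E)
B(K) = 2*K/(35 + K) (B(K) = (K + K)/(35 + K) = (2*K)/(35 + K) = 2*K/(35 + K))
B(5) + b(W(4))*(11 + 19) = 2*5/(35 + 5) + (-7 + 4² - 6*4)*(11 + 19) = 2*5/40 + (-7 + 16 - 24)*30 = 2*5*(1/40) - 15*30 = ¼ - 450 = -1799/4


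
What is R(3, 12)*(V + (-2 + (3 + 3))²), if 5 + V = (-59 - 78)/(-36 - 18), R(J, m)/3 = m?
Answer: 1462/3 ≈ 487.33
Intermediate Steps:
R(J, m) = 3*m
V = -133/54 (V = -5 + (-59 - 78)/(-36 - 18) = -5 - 137/(-54) = -5 - 137*(-1/54) = -5 + 137/54 = -133/54 ≈ -2.4630)
R(3, 12)*(V + (-2 + (3 + 3))²) = (3*12)*(-133/54 + (-2 + (3 + 3))²) = 36*(-133/54 + (-2 + 6)²) = 36*(-133/54 + 4²) = 36*(-133/54 + 16) = 36*(731/54) = 1462/3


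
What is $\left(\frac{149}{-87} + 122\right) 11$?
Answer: $\frac{115115}{87} \approx 1323.2$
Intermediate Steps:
$\left(\frac{149}{-87} + 122\right) 11 = \left(149 \left(- \frac{1}{87}\right) + 122\right) 11 = \left(- \frac{149}{87} + 122\right) 11 = \frac{10465}{87} \cdot 11 = \frac{115115}{87}$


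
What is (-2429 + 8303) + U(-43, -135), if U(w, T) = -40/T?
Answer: 158606/27 ≈ 5874.3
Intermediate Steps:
(-2429 + 8303) + U(-43, -135) = (-2429 + 8303) - 40/(-135) = 5874 - 40*(-1/135) = 5874 + 8/27 = 158606/27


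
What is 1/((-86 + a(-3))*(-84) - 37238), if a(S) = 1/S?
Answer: -1/29986 ≈ -3.3349e-5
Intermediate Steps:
1/((-86 + a(-3))*(-84) - 37238) = 1/((-86 + 1/(-3))*(-84) - 37238) = 1/((-86 - ⅓)*(-84) - 37238) = 1/(-259/3*(-84) - 37238) = 1/(7252 - 37238) = 1/(-29986) = -1/29986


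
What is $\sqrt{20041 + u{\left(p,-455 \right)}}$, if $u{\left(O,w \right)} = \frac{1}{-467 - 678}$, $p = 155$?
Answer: $\frac{8 \sqrt{410535170}}{1145} \approx 141.57$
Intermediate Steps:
$u{\left(O,w \right)} = - \frac{1}{1145}$ ($u{\left(O,w \right)} = \frac{1}{-1145} = - \frac{1}{1145}$)
$\sqrt{20041 + u{\left(p,-455 \right)}} = \sqrt{20041 - \frac{1}{1145}} = \sqrt{\frac{22946944}{1145}} = \frac{8 \sqrt{410535170}}{1145}$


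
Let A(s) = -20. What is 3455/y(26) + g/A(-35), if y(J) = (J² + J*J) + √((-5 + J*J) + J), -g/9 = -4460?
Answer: -3662533289/1827207 - 3455*√697/1827207 ≈ -2004.5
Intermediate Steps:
g = 40140 (g = -9*(-4460) = 40140)
y(J) = √(-5 + J + J²) + 2*J² (y(J) = (J² + J²) + √((-5 + J²) + J) = 2*J² + √(-5 + J + J²) = √(-5 + J + J²) + 2*J²)
3455/y(26) + g/A(-35) = 3455/(√(-5 + 26 + 26²) + 2*26²) + 40140/(-20) = 3455/(√(-5 + 26 + 676) + 2*676) + 40140*(-1/20) = 3455/(√697 + 1352) - 2007 = 3455/(1352 + √697) - 2007 = -2007 + 3455/(1352 + √697)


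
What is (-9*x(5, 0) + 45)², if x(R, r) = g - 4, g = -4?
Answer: 13689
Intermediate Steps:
x(R, r) = -8 (x(R, r) = -4 - 4 = -8)
(-9*x(5, 0) + 45)² = (-9*(-8) + 45)² = (72 + 45)² = 117² = 13689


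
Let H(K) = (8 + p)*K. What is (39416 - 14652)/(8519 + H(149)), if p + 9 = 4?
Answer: 12382/4483 ≈ 2.7620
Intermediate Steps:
p = -5 (p = -9 + 4 = -5)
H(K) = 3*K (H(K) = (8 - 5)*K = 3*K)
(39416 - 14652)/(8519 + H(149)) = (39416 - 14652)/(8519 + 3*149) = 24764/(8519 + 447) = 24764/8966 = 24764*(1/8966) = 12382/4483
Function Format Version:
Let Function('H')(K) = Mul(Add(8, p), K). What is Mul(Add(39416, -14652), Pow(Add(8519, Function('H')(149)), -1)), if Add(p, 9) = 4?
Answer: Rational(12382, 4483) ≈ 2.7620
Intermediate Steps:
p = -5 (p = Add(-9, 4) = -5)
Function('H')(K) = Mul(3, K) (Function('H')(K) = Mul(Add(8, -5), K) = Mul(3, K))
Mul(Add(39416, -14652), Pow(Add(8519, Function('H')(149)), -1)) = Mul(Add(39416, -14652), Pow(Add(8519, Mul(3, 149)), -1)) = Mul(24764, Pow(Add(8519, 447), -1)) = Mul(24764, Pow(8966, -1)) = Mul(24764, Rational(1, 8966)) = Rational(12382, 4483)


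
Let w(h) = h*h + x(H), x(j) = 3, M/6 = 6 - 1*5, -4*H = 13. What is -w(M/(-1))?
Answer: -39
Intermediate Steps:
H = -13/4 (H = -¼*13 = -13/4 ≈ -3.2500)
M = 6 (M = 6*(6 - 1*5) = 6*(6 - 5) = 6*1 = 6)
w(h) = 3 + h² (w(h) = h*h + 3 = h² + 3 = 3 + h²)
-w(M/(-1)) = -(3 + (6/(-1))²) = -(3 + (6*(-1))²) = -(3 + (-6)²) = -(3 + 36) = -1*39 = -39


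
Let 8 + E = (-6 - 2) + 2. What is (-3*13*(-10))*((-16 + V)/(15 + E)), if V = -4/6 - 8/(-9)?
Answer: -18460/3 ≈ -6153.3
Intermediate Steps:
E = -14 (E = -8 + ((-6 - 2) + 2) = -8 + (-8 + 2) = -8 - 6 = -14)
V = 2/9 (V = -4*1/6 - 8*(-1/9) = -2/3 + 8/9 = 2/9 ≈ 0.22222)
(-3*13*(-10))*((-16 + V)/(15 + E)) = (-3*13*(-10))*((-16 + 2/9)/(15 - 14)) = (-39*(-10))*(-142/9/1) = 390*(-142/9*1) = 390*(-142/9) = -18460/3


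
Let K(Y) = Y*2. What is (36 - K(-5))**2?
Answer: 2116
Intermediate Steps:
K(Y) = 2*Y
(36 - K(-5))**2 = (36 - 2*(-5))**2 = (36 - 1*(-10))**2 = (36 + 10)**2 = 46**2 = 2116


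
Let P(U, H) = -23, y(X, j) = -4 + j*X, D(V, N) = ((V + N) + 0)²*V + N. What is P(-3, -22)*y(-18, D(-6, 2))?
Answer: -38824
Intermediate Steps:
D(V, N) = N + V*(N + V)² (D(V, N) = ((N + V) + 0)²*V + N = (N + V)²*V + N = V*(N + V)² + N = N + V*(N + V)²)
y(X, j) = -4 + X*j
P(-3, -22)*y(-18, D(-6, 2)) = -23*(-4 - 18*(2 - 6*(2 - 6)²)) = -23*(-4 - 18*(2 - 6*(-4)²)) = -23*(-4 - 18*(2 - 6*16)) = -23*(-4 - 18*(2 - 96)) = -23*(-4 - 18*(-94)) = -23*(-4 + 1692) = -23*1688 = -38824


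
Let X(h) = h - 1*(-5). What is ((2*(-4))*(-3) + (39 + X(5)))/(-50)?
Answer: -73/50 ≈ -1.4600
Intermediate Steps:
X(h) = 5 + h (X(h) = h + 5 = 5 + h)
((2*(-4))*(-3) + (39 + X(5)))/(-50) = ((2*(-4))*(-3) + (39 + (5 + 5)))/(-50) = -(-8*(-3) + (39 + 10))/50 = -(24 + 49)/50 = -1/50*73 = -73/50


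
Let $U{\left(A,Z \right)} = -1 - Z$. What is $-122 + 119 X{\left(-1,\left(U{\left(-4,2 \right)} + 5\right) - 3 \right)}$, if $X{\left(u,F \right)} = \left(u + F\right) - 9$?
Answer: $-1431$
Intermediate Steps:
$X{\left(u,F \right)} = -9 + F + u$ ($X{\left(u,F \right)} = \left(F + u\right) - 9 = -9 + F + u$)
$-122 + 119 X{\left(-1,\left(U{\left(-4,2 \right)} + 5\right) - 3 \right)} = -122 + 119 \left(-9 + \left(\left(\left(-1 - 2\right) + 5\right) - 3\right) - 1\right) = -122 + 119 \left(-9 + \left(\left(-3 + 5\right) - 3\right) - 1\right) = -122 + 119 \left(-9 + \left(2 - 3\right) - 1\right) = -122 + 119 \left(-9 - 1 - 1\right) = -122 + 119 \left(-11\right) = -122 - 1309 = -1431$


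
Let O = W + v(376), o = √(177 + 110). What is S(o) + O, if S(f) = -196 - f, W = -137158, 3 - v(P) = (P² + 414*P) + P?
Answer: -434767 - √287 ≈ -4.3478e+5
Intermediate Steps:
v(P) = 3 - P² - 415*P (v(P) = 3 - ((P² + 414*P) + P) = 3 - (P² + 415*P) = 3 + (-P² - 415*P) = 3 - P² - 415*P)
o = √287 ≈ 16.941
O = -434571 (O = -137158 + (3 - 1*376² - 415*376) = -137158 + (3 - 1*141376 - 156040) = -137158 + (3 - 141376 - 156040) = -137158 - 297413 = -434571)
S(o) + O = (-196 - √287) - 434571 = -434767 - √287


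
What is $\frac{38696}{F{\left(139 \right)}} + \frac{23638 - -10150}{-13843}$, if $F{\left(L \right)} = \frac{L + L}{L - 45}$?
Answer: $\frac{25171733684}{1924177} \approx 13082.0$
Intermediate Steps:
$F{\left(L \right)} = \frac{2 L}{-45 + L}$
$\frac{38696}{F{\left(139 \right)}} + \frac{23638 - -10150}{-13843} = \frac{38696}{2 \cdot 139 \frac{1}{-45 + 139}} + \frac{23638 - -10150}{-13843} = \frac{38696}{2 \cdot 139 \cdot \frac{1}{94}} + \left(23638 + 10150\right) \left(- \frac{1}{13843}\right) = \frac{38696}{2 \cdot 139 \cdot \frac{1}{94}} + 33788 \left(- \frac{1}{13843}\right) = \frac{38696}{\frac{139}{47}} - \frac{33788}{13843} = 38696 \cdot \frac{47}{139} - \frac{33788}{13843} = \frac{1818712}{139} - \frac{33788}{13843} = \frac{25171733684}{1924177}$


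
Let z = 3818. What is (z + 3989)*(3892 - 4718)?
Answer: -6448582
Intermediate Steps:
(z + 3989)*(3892 - 4718) = (3818 + 3989)*(3892 - 4718) = 7807*(-826) = -6448582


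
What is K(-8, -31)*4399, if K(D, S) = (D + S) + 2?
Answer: -162763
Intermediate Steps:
K(D, S) = 2 + D + S
K(-8, -31)*4399 = (2 - 8 - 31)*4399 = -37*4399 = -162763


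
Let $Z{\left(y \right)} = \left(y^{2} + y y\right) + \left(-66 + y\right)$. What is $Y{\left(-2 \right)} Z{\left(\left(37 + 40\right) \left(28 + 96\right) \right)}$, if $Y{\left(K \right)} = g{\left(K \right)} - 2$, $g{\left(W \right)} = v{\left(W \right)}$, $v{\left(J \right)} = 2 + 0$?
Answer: $0$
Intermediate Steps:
$v{\left(J \right)} = 2$
$g{\left(W \right)} = 2$
$Z{\left(y \right)} = -66 + y + 2 y^{2}$ ($Z{\left(y \right)} = \left(y^{2} + y^{2}\right) + \left(-66 + y\right) = 2 y^{2} + \left(-66 + y\right) = -66 + y + 2 y^{2}$)
$Y{\left(K \right)} = 0$ ($Y{\left(K \right)} = 2 - 2 = 0$)
$Y{\left(-2 \right)} Z{\left(\left(37 + 40\right) \left(28 + 96\right) \right)} = 0 \left(-66 + \left(37 + 40\right) \left(28 + 96\right) + 2 \left(\left(37 + 40\right) \left(28 + 96\right)\right)^{2}\right) = 0 \left(-66 + 77 \cdot 124 + 2 \left(77 \cdot 124\right)^{2}\right) = 0 \left(-66 + 9548 + 2 \cdot 9548^{2}\right) = 0 \left(-66 + 9548 + 2 \cdot 91164304\right) = 0 \left(-66 + 9548 + 182328608\right) = 0 \cdot 182338090 = 0$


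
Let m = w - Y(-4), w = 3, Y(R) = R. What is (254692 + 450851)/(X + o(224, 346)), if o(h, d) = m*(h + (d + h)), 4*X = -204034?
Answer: -1411086/90901 ≈ -15.523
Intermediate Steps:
X = -102017/2 (X = (1/4)*(-204034) = -102017/2 ≈ -51009.)
m = 7 (m = 3 - 1*(-4) = 3 + 4 = 7)
o(h, d) = 7*d + 14*h (o(h, d) = 7*(h + (d + h)) = 7*(d + 2*h) = 7*d + 14*h)
(254692 + 450851)/(X + o(224, 346)) = (254692 + 450851)/(-102017/2 + (7*346 + 14*224)) = 705543/(-102017/2 + (2422 + 3136)) = 705543/(-102017/2 + 5558) = 705543/(-90901/2) = 705543*(-2/90901) = -1411086/90901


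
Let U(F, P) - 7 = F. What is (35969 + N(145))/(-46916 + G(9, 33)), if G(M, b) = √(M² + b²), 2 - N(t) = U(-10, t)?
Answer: -843878092/1100554943 - 53961*√130/1100554943 ≈ -0.76733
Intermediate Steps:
U(F, P) = 7 + F
N(t) = 5 (N(t) = 2 - (7 - 10) = 2 - 1*(-3) = 2 + 3 = 5)
(35969 + N(145))/(-46916 + G(9, 33)) = (35969 + 5)/(-46916 + √(9² + 33²)) = 35974/(-46916 + √(81 + 1089)) = 35974/(-46916 + √1170) = 35974/(-46916 + 3*√130)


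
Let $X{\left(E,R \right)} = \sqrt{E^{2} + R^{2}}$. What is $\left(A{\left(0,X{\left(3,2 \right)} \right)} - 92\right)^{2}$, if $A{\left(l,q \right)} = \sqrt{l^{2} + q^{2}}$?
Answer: $\left(92 - \sqrt{13}\right)^{2} \approx 7813.6$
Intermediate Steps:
$\left(A{\left(0,X{\left(3,2 \right)} \right)} - 92\right)^{2} = \left(\sqrt{0^{2} + \left(\sqrt{3^{2} + 2^{2}}\right)^{2}} - 92\right)^{2} = \left(\sqrt{0 + \left(\sqrt{9 + 4}\right)^{2}} - 92\right)^{2} = \left(\sqrt{0 + \left(\sqrt{13}\right)^{2}} - 92\right)^{2} = \left(\sqrt{0 + 13} - 92\right)^{2} = \left(\sqrt{13} - 92\right)^{2} = \left(-92 + \sqrt{13}\right)^{2}$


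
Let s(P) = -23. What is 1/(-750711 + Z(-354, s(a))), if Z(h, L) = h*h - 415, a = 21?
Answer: -1/625810 ≈ -1.5979e-6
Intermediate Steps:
Z(h, L) = -415 + h**2 (Z(h, L) = h**2 - 415 = -415 + h**2)
1/(-750711 + Z(-354, s(a))) = 1/(-750711 + (-415 + (-354)**2)) = 1/(-750711 + (-415 + 125316)) = 1/(-750711 + 124901) = 1/(-625810) = -1/625810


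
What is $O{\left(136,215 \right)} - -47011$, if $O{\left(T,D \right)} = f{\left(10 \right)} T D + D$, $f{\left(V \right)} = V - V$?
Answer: $47226$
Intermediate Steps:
$f{\left(V \right)} = 0$
$O{\left(T,D \right)} = D$ ($O{\left(T,D \right)} = 0 T D + D = 0 D + D = 0 + D = D$)
$O{\left(136,215 \right)} - -47011 = 215 - -47011 = 215 + 47011 = 47226$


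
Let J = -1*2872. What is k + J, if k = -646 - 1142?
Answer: -4660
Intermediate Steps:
k = -1788
J = -2872
k + J = -1788 - 2872 = -4660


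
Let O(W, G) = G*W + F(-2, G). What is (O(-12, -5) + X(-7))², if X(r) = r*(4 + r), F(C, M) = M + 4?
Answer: 6400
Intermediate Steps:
F(C, M) = 4 + M
O(W, G) = 4 + G + G*W (O(W, G) = G*W + (4 + G) = 4 + G + G*W)
(O(-12, -5) + X(-7))² = ((4 - 5 - 5*(-12)) - 7*(4 - 7))² = ((4 - 5 + 60) - 7*(-3))² = (59 + 21)² = 80² = 6400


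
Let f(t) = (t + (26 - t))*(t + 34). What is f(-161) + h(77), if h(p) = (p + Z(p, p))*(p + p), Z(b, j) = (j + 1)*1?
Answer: 20568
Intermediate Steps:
f(t) = 884 + 26*t (f(t) = 26*(34 + t) = 884 + 26*t)
Z(b, j) = 1 + j (Z(b, j) = (1 + j)*1 = 1 + j)
h(p) = 2*p*(1 + 2*p) (h(p) = (p + (1 + p))*(p + p) = (1 + 2*p)*(2*p) = 2*p*(1 + 2*p))
f(-161) + h(77) = (884 + 26*(-161)) + 2*77*(1 + 2*77) = (884 - 4186) + 2*77*(1 + 154) = -3302 + 2*77*155 = -3302 + 23870 = 20568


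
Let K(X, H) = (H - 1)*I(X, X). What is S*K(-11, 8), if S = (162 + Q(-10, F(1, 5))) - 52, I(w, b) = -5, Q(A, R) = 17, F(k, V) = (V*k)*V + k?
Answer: -4445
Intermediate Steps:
F(k, V) = k + k*V**2 (F(k, V) = k*V**2 + k = k + k*V**2)
K(X, H) = 5 - 5*H (K(X, H) = (H - 1)*(-5) = (-1 + H)*(-5) = 5 - 5*H)
S = 127 (S = (162 + 17) - 52 = 179 - 52 = 127)
S*K(-11, 8) = 127*(5 - 5*8) = 127*(5 - 40) = 127*(-35) = -4445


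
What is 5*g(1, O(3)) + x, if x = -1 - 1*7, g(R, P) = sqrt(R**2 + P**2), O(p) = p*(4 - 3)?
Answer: -8 + 5*sqrt(10) ≈ 7.8114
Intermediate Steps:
O(p) = p (O(p) = p*1 = p)
g(R, P) = sqrt(P**2 + R**2)
x = -8 (x = -1 - 7 = -8)
5*g(1, O(3)) + x = 5*sqrt(3**2 + 1**2) - 8 = 5*sqrt(9 + 1) - 8 = 5*sqrt(10) - 8 = -8 + 5*sqrt(10)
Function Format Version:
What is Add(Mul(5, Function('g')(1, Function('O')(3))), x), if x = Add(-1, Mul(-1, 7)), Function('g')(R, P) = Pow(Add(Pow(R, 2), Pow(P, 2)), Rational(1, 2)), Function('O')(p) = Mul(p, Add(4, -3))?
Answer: Add(-8, Mul(5, Pow(10, Rational(1, 2)))) ≈ 7.8114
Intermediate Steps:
Function('O')(p) = p (Function('O')(p) = Mul(p, 1) = p)
Function('g')(R, P) = Pow(Add(Pow(P, 2), Pow(R, 2)), Rational(1, 2))
x = -8 (x = Add(-1, -7) = -8)
Add(Mul(5, Function('g')(1, Function('O')(3))), x) = Add(Mul(5, Pow(Add(Pow(3, 2), Pow(1, 2)), Rational(1, 2))), -8) = Add(Mul(5, Pow(Add(9, 1), Rational(1, 2))), -8) = Add(Mul(5, Pow(10, Rational(1, 2))), -8) = Add(-8, Mul(5, Pow(10, Rational(1, 2))))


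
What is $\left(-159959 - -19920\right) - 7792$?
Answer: $-147831$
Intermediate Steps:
$\left(-159959 - -19920\right) - 7792 = \left(-159959 + \left(20010 - 90\right)\right) - 7792 = \left(-159959 + 19920\right) - 7792 = -140039 - 7792 = -147831$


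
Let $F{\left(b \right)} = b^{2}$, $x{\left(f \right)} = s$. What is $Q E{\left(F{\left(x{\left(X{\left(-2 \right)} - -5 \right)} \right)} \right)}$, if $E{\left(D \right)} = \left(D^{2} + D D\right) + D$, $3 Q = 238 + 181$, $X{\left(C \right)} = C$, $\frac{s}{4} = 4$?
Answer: $18342144$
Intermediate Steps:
$s = 16$ ($s = 4 \cdot 4 = 16$)
$x{\left(f \right)} = 16$
$Q = \frac{419}{3}$ ($Q = \frac{238 + 181}{3} = \frac{1}{3} \cdot 419 = \frac{419}{3} \approx 139.67$)
$E{\left(D \right)} = D + 2 D^{2}$ ($E{\left(D \right)} = \left(D^{2} + D^{2}\right) + D = 2 D^{2} + D = D + 2 D^{2}$)
$Q E{\left(F{\left(x{\left(X{\left(-2 \right)} - -5 \right)} \right)} \right)} = \frac{419 \cdot 16^{2} \left(1 + 2 \cdot 16^{2}\right)}{3} = \frac{419 \cdot 256 \left(1 + 2 \cdot 256\right)}{3} = \frac{419 \cdot 256 \left(1 + 512\right)}{3} = \frac{419 \cdot 256 \cdot 513}{3} = \frac{419}{3} \cdot 131328 = 18342144$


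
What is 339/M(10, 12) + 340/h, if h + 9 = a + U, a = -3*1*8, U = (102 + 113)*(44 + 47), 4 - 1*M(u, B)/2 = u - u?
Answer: 1656017/39064 ≈ 42.392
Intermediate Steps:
M(u, B) = 8 (M(u, B) = 8 - 2*(u - u) = 8 - 2*0 = 8 + 0 = 8)
U = 19565 (U = 215*91 = 19565)
a = -24 (a = -3*8 = -24)
h = 19532 (h = -9 + (-24 + 19565) = -9 + 19541 = 19532)
339/M(10, 12) + 340/h = 339/8 + 340/19532 = 339*(1/8) + 340*(1/19532) = 339/8 + 85/4883 = 1656017/39064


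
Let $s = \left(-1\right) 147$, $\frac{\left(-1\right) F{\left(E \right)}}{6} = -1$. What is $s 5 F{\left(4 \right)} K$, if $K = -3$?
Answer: $13230$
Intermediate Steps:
$F{\left(E \right)} = 6$ ($F{\left(E \right)} = \left(-6\right) \left(-1\right) = 6$)
$s = -147$
$s 5 F{\left(4 \right)} K = - 147 \cdot 5 \cdot 6 \left(-3\right) = - 147 \cdot 30 \left(-3\right) = \left(-147\right) \left(-90\right) = 13230$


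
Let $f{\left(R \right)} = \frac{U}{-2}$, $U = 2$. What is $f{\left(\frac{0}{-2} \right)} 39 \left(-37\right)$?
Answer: $1443$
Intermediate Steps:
$f{\left(R \right)} = -1$ ($f{\left(R \right)} = \frac{2}{-2} = 2 \left(- \frac{1}{2}\right) = -1$)
$f{\left(\frac{0}{-2} \right)} 39 \left(-37\right) = \left(-1\right) 39 \left(-37\right) = \left(-39\right) \left(-37\right) = 1443$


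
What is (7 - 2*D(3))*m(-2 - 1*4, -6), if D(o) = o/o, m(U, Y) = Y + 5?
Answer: -5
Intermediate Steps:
m(U, Y) = 5 + Y
D(o) = 1
(7 - 2*D(3))*m(-2 - 1*4, -6) = (7 - 2*1)*(5 - 6) = (7 - 2)*(-1) = 5*(-1) = -5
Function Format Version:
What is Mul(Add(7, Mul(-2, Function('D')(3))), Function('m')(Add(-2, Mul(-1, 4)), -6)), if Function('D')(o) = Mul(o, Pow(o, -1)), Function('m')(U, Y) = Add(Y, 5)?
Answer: -5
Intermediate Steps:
Function('m')(U, Y) = Add(5, Y)
Function('D')(o) = 1
Mul(Add(7, Mul(-2, Function('D')(3))), Function('m')(Add(-2, Mul(-1, 4)), -6)) = Mul(Add(7, Mul(-2, 1)), Add(5, -6)) = Mul(Add(7, -2), -1) = Mul(5, -1) = -5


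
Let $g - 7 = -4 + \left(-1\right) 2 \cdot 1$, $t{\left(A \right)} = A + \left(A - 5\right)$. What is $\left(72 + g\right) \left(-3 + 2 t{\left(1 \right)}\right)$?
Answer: $-657$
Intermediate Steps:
$t{\left(A \right)} = -5 + 2 A$ ($t{\left(A \right)} = A + \left(A - 5\right) = A + \left(-5 + A\right) = -5 + 2 A$)
$g = 1$ ($g = 7 - \left(4 - \left(-1\right) 2 \cdot 1\right) = 7 - 6 = 1$)
$\left(72 + g\right) \left(-3 + 2 t{\left(1 \right)}\right) = \left(72 + 1\right) \left(-3 + 2 \left(-5 + 2 \cdot 1\right)\right) = 73 \left(-3 + 2 \left(-5 + 2\right)\right) = 73 \left(-3 + 2 \left(-3\right)\right) = 73 \left(-3 - 6\right) = 73 \left(-9\right) = -657$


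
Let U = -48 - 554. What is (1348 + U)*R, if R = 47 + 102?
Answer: 111154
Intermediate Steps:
U = -602
R = 149
(1348 + U)*R = (1348 - 602)*149 = 746*149 = 111154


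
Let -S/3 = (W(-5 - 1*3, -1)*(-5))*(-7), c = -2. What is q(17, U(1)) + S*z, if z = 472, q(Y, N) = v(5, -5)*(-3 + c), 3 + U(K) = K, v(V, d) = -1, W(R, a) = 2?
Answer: -99115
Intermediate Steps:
U(K) = -3 + K
q(Y, N) = 5 (q(Y, N) = -(-3 - 2) = -1*(-5) = 5)
S = -210 (S = -3*2*(-5)*(-7) = -(-30)*(-7) = -3*70 = -210)
q(17, U(1)) + S*z = 5 - 210*472 = 5 - 99120 = -99115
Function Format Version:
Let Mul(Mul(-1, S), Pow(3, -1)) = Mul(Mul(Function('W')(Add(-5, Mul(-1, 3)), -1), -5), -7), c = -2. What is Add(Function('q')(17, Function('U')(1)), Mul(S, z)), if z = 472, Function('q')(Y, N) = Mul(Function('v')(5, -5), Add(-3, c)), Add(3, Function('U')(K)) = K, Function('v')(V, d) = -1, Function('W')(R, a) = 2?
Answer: -99115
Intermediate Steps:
Function('U')(K) = Add(-3, K)
Function('q')(Y, N) = 5 (Function('q')(Y, N) = Mul(-1, Add(-3, -2)) = Mul(-1, -5) = 5)
S = -210 (S = Mul(-3, Mul(Mul(2, -5), -7)) = Mul(-3, Mul(-10, -7)) = Mul(-3, 70) = -210)
Add(Function('q')(17, Function('U')(1)), Mul(S, z)) = Add(5, Mul(-210, 472)) = Add(5, -99120) = -99115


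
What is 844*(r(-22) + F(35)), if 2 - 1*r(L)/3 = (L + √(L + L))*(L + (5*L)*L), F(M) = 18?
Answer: 133598448 - 12143472*I*√11 ≈ 1.336e+8 - 4.0275e+7*I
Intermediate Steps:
r(L) = 6 - 3*(L + 5*L²)*(L + √2*√L) (r(L) = 6 - 3*(L + √(L + L))*(L + (5*L)*L) = 6 - 3*(L + √(2*L))*(L + 5*L²) = 6 - 3*(L + √2*√L)*(L + 5*L²) = 6 - 3*(L + 5*L²)*(L + √2*√L))
844*(r(-22) + F(35)) = 844*((6 - 15*(-22)³ - 3*(-22)² - 15*√2*(-22)^(5/2) - 3*√2*(-22)^(3/2)) + 18) = 844*((6 - 15*(-10648) - 3*484 - 15*√2*484*I*√22 - 3*√2*(-22*I*√22)) + 18) = 844*((6 + 159720 - 1452 - 14520*I*√11 + 132*I*√11) + 18) = 844*((158274 - 14388*I*√11) + 18) = 844*(158292 - 14388*I*√11) = 133598448 - 12143472*I*√11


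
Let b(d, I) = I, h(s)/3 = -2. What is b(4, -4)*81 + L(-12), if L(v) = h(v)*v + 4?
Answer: -248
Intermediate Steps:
h(s) = -6 (h(s) = 3*(-2) = -6)
L(v) = 4 - 6*v (L(v) = -6*v + 4 = 4 - 6*v)
b(4, -4)*81 + L(-12) = -4*81 + (4 - 6*(-12)) = -324 + (4 + 72) = -324 + 76 = -248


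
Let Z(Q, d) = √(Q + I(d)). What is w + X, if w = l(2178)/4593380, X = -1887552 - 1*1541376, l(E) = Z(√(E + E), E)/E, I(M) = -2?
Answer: -4288038041010239/1250547705 ≈ -3.4289e+6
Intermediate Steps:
Z(Q, d) = √(-2 + Q) (Z(Q, d) = √(Q - 2) = √(-2 + Q))
l(E) = √(-2 + √2*√E)/E (l(E) = √(-2 + √(E + E))/E = √(-2 + √(2*E))/E = √(-2 + √2*√E)/E)
X = -3428928 (X = -1887552 - 1541376 = -3428928)
w = 1/1250547705 (w = (√(-2 + √2*√2178)/2178)/4593380 = (√(-2 + √2*(33*√2))/2178)*(1/4593380) = (√(-2 + 66)/2178)*(1/4593380) = (√64/2178)*(1/4593380) = ((1/2178)*8)*(1/4593380) = (4/1089)*(1/4593380) = 1/1250547705 ≈ 7.9965e-10)
w + X = 1/1250547705 - 3428928 = -4288038041010239/1250547705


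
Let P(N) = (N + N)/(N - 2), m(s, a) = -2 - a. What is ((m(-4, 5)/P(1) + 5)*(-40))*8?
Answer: -2720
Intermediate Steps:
P(N) = 2*N/(-2 + N) (P(N) = (2*N)/(-2 + N) = 2*N/(-2 + N))
((m(-4, 5)/P(1) + 5)*(-40))*8 = (((-2 - 1*5)/((2*1/(-2 + 1))) + 5)*(-40))*8 = (((-2 - 5)/((2*1/(-1))) + 5)*(-40))*8 = ((-7/(2*1*(-1)) + 5)*(-40))*8 = ((-7/(-2) + 5)*(-40))*8 = ((-7*(-1/2) + 5)*(-40))*8 = ((7/2 + 5)*(-40))*8 = ((17/2)*(-40))*8 = -340*8 = -2720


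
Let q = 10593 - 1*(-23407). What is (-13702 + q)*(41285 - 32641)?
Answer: 175455912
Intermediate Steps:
q = 34000 (q = 10593 + 23407 = 34000)
(-13702 + q)*(41285 - 32641) = (-13702 + 34000)*(41285 - 32641) = 20298*8644 = 175455912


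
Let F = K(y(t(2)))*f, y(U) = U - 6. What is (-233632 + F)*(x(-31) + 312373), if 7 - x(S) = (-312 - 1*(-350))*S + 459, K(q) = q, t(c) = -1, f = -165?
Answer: -72788316223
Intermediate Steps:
y(U) = -6 + U
x(S) = -452 - 38*S (x(S) = 7 - ((-312 - 1*(-350))*S + 459) = 7 - ((-312 + 350)*S + 459) = 7 - (38*S + 459) = 7 - (459 + 38*S) = 7 + (-459 - 38*S) = -452 - 38*S)
F = 1155 (F = (-6 - 1)*(-165) = -7*(-165) = 1155)
(-233632 + F)*(x(-31) + 312373) = (-233632 + 1155)*((-452 - 38*(-31)) + 312373) = -232477*((-452 + 1178) + 312373) = -232477*(726 + 312373) = -232477*313099 = -72788316223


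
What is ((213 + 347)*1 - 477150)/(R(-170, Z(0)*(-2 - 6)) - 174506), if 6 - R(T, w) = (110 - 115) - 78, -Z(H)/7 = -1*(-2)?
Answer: 476590/174417 ≈ 2.7325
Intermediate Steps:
Z(H) = -14 (Z(H) = -(-7)*(-2) = -7*2 = -14)
R(T, w) = 89 (R(T, w) = 6 - ((110 - 115) - 78) = 6 - (-5 - 78) = 6 - 1*(-83) = 6 + 83 = 89)
((213 + 347)*1 - 477150)/(R(-170, Z(0)*(-2 - 6)) - 174506) = ((213 + 347)*1 - 477150)/(89 - 174506) = (560*1 - 477150)/(-174417) = (560 - 477150)*(-1/174417) = -476590*(-1/174417) = 476590/174417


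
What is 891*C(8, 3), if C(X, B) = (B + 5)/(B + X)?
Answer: 648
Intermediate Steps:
C(X, B) = (5 + B)/(B + X)
891*C(8, 3) = 891*((5 + 3)/(3 + 8)) = 891*(8/11) = 648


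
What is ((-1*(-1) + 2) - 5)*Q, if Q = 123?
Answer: -246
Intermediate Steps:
((-1*(-1) + 2) - 5)*Q = ((-1*(-1) + 2) - 5)*123 = ((1 + 2) - 5)*123 = (3 - 5)*123 = -2*123 = -246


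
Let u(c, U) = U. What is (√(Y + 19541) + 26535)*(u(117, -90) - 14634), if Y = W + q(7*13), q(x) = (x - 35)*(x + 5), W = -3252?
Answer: -390701340 - 14724*√21665 ≈ -3.9287e+8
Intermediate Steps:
q(x) = (-35 + x)*(5 + x)
Y = 2124 (Y = -3252 + (-175 + (7*13)² - 210*13) = -3252 + (-175 + 91² - 30*91) = -3252 + (-175 + 8281 - 2730) = -3252 + 5376 = 2124)
(√(Y + 19541) + 26535)*(u(117, -90) - 14634) = (√(2124 + 19541) + 26535)*(-90 - 14634) = (√21665 + 26535)*(-14724) = (26535 + √21665)*(-14724) = -390701340 - 14724*√21665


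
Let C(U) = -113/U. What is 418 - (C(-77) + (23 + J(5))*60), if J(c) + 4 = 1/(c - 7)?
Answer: -53397/77 ≈ -693.47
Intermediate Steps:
J(c) = -4 + 1/(-7 + c) (J(c) = -4 + 1/(c - 7) = -4 + 1/(-7 + c))
418 - (C(-77) + (23 + J(5))*60) = 418 - (-113/(-77) + (23 + (29 - 4*5)/(-7 + 5))*60) = 418 - (-113*(-1/77) + (23 + (29 - 20)/(-2))*60) = 418 - (113/77 + (23 - ½*9)*60) = 418 - (113/77 + (23 - 9/2)*60) = 418 - (113/77 + (37/2)*60) = 418 - (113/77 + 1110) = 418 - 1*85583/77 = 418 - 85583/77 = -53397/77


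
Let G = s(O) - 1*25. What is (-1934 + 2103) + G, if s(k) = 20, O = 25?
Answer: 164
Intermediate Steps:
G = -5 (G = 20 - 1*25 = 20 - 25 = -5)
(-1934 + 2103) + G = (-1934 + 2103) - 5 = 169 - 5 = 164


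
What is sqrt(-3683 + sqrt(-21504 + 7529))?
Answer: sqrt(-3683 + 5*I*sqrt(559)) ≈ 0.9738 + 60.696*I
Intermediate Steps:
sqrt(-3683 + sqrt(-21504 + 7529)) = sqrt(-3683 + sqrt(-13975)) = sqrt(-3683 + 5*I*sqrt(559))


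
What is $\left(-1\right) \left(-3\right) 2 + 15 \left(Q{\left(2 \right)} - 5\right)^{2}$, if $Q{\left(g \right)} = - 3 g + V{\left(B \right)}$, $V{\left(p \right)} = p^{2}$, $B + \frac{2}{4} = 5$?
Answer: $\frac{20631}{16} \approx 1289.4$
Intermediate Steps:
$B = \frac{9}{2}$ ($B = - \frac{1}{2} + 5 = \frac{9}{2} \approx 4.5$)
$Q{\left(g \right)} = \frac{81}{4} - 3 g$ ($Q{\left(g \right)} = - 3 g + \left(\frac{9}{2}\right)^{2} = - 3 g + \frac{81}{4} = \frac{81}{4} - 3 g$)
$\left(-1\right) \left(-3\right) 2 + 15 \left(Q{\left(2 \right)} - 5\right)^{2} = \left(-1\right) \left(-3\right) 2 + 15 \left(\left(\frac{81}{4} - 6\right) - 5\right)^{2} = 3 \cdot 2 + 15 \left(\left(\frac{81}{4} - 6\right) - 5\right)^{2} = 6 + 15 \left(\frac{57}{4} - 5\right)^{2} = 6 + 15 \left(\frac{37}{4}\right)^{2} = 6 + 15 \cdot \frac{1369}{16} = 6 + \frac{20535}{16} = \frac{20631}{16}$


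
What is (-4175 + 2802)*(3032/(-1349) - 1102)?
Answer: 2045261990/1349 ≈ 1.5161e+6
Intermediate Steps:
(-4175 + 2802)*(3032/(-1349) - 1102) = -1373*(3032*(-1/1349) - 1102) = -1373*(-3032/1349 - 1102) = -1373*(-1489630/1349) = 2045261990/1349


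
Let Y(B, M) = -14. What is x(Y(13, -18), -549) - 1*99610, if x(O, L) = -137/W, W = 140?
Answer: -13945537/140 ≈ -99611.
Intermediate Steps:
x(O, L) = -137/140
x(Y(13, -18), -549) - 1*99610 = -137/140 - 1*99610 = -137/140 - 99610 = -13945537/140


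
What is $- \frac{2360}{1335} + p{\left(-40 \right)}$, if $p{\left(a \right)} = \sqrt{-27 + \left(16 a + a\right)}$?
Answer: $- \frac{472}{267} + i \sqrt{707} \approx -1.7678 + 26.589 i$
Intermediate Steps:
$p{\left(a \right)} = \sqrt{-27 + 17 a}$
$- \frac{2360}{1335} + p{\left(-40 \right)} = - \frac{2360}{1335} + \sqrt{-27 + 17 \left(-40\right)} = \left(-2360\right) \frac{1}{1335} + \sqrt{-27 - 680} = - \frac{472}{267} + \sqrt{-707} = - \frac{472}{267} + i \sqrt{707}$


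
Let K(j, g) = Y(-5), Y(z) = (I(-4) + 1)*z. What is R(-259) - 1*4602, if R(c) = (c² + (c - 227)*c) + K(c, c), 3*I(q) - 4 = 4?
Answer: 565004/3 ≈ 1.8833e+5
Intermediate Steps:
I(q) = 8/3 (I(q) = 4/3 + (⅓)*4 = 4/3 + 4/3 = 8/3)
Y(z) = 11*z/3 (Y(z) = (8/3 + 1)*z = 11*z/3)
K(j, g) = -55/3 (K(j, g) = (11/3)*(-5) = -55/3)
R(c) = -55/3 + c² + c*(-227 + c) (R(c) = (c² + (c - 227)*c) - 55/3 = (c² + (-227 + c)*c) - 55/3 = (c² + c*(-227 + c)) - 55/3 = -55/3 + c² + c*(-227 + c))
R(-259) - 1*4602 = (-55/3 - 227*(-259) + 2*(-259)²) - 1*4602 = (-55/3 + 58793 + 2*67081) - 4602 = (-55/3 + 58793 + 134162) - 4602 = 578810/3 - 4602 = 565004/3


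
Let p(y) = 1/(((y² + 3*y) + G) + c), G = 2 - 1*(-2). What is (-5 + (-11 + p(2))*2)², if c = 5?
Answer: 261121/361 ≈ 723.33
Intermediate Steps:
G = 4 (G = 2 + 2 = 4)
p(y) = 1/(9 + y² + 3*y) (p(y) = 1/(((y² + 3*y) + 4) + 5) = 1/((4 + y² + 3*y) + 5) = 1/(9 + y² + 3*y))
(-5 + (-11 + p(2))*2)² = (-5 + (-11 + 1/(9 + 2² + 3*2))*2)² = (-5 + (-11 + 1/(9 + 4 + 6))*2)² = (-5 + (-11 + 1/19)*2)² = (-5 - 208/19*2)² = (-5 - 416/19)² = (-511/19)² = 261121/361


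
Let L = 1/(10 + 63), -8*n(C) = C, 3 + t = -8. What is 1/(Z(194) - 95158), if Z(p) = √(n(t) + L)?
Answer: -55572272/5288146258165 - 2*√118406/5288146258165 ≈ -1.0509e-5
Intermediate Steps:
t = -11 (t = -3 - 8 = -11)
n(C) = -C/8
L = 1/73 ≈ 0.013699
Z(p) = √118406/292 (Z(p) = √(-⅛*(-11) + 1/73) = √(11/8 + 1/73) = √(811/584) = √118406/292)
1/(Z(194) - 95158) = 1/(√118406/292 - 95158) = 1/(-95158 + √118406/292)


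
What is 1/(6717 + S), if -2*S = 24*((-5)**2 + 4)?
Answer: 1/6369 ≈ 0.00015701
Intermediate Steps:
S = -348 (S = -12*((-5)**2 + 4) = -12*(25 + 4) = -12*29 = -1/2*696 = -348)
1/(6717 + S) = 1/(6717 - 348) = 1/6369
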